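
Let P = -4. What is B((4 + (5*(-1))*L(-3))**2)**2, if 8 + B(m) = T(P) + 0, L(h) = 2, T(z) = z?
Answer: 144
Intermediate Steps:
B(m) = -12 (B(m) = -8 + (-4 + 0) = -8 - 4 = -12)
B((4 + (5*(-1))*L(-3))**2)**2 = (-12)**2 = 144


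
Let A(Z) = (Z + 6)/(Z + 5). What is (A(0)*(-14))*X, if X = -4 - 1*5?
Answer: 756/5 ≈ 151.20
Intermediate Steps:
A(Z) = (6 + Z)/(5 + Z)
X = -9 (X = -4 - 5 = -9)
(A(0)*(-14))*X = (((6 + 0)/(5 + 0))*(-14))*(-9) = ((6/5)*(-14))*(-9) = -84/5*(-9) = 756/5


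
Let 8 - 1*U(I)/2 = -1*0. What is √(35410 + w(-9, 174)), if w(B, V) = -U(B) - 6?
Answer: 6*√983 ≈ 188.12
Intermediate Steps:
U(I) = 16 (U(I) = 16 - (-2)*0 = 16 - 2*0 = 16 + 0 = 16)
w(B, V) = -22 (w(B, V) = -1*16 - 6 = -16 - 6 = -22)
√(35410 + w(-9, 174)) = √(35410 - 22) = √35388 = 6*√983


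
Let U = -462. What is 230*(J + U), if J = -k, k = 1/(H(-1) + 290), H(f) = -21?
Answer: -28584170/269 ≈ -1.0626e+5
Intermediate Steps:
k = 1/269 (k = 1/(-21 + 290) = 1/269 ≈ 0.0037175)
J = -1/269 (J = -1*1/269 = -1/269 ≈ -0.0037175)
230*(J + U) = 230*(-1/269 - 462) = 230*(-124279/269) = -28584170/269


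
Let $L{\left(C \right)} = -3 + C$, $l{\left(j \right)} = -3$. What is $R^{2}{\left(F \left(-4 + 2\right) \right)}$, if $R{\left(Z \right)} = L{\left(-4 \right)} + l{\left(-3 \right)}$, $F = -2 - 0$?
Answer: $100$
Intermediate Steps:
$F = -2$ ($F = -2 + 0 = -2$)
$R{\left(Z \right)} = -10$ ($R{\left(Z \right)} = \left(-3 - 4\right) - 3 = -7 - 3 = -10$)
$R^{2}{\left(F \left(-4 + 2\right) \right)} = \left(-10\right)^{2} = 100$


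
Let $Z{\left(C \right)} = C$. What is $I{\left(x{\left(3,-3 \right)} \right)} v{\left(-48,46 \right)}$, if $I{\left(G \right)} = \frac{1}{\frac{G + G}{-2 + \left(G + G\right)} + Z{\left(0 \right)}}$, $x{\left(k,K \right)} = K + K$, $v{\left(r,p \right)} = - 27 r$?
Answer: $1512$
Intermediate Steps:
$x{\left(k,K \right)} = 2 K$
$I{\left(G \right)} = \frac{-2 + 2 G}{2 G}$ ($I{\left(G \right)} = \frac{1}{\frac{G + G}{-2 + \left(G + G\right)} + 0} = \frac{1}{\frac{2 G}{-2 + 2 G} + 0} = \frac{1}{2 G \frac{1}{-2 + 2 G}} = \frac{-2 + 2 G}{2 G}$)
$I{\left(x{\left(3,-3 \right)} \right)} v{\left(-48,46 \right)} = \frac{-1 + 2 \left(-3\right)}{2 \left(-3\right)} \left(\left(-27\right) \left(-48\right)\right) = \frac{-1 - 6}{-6} \cdot 1296 = \left(- \frac{1}{6}\right) \left(-7\right) 1296 = \frac{7}{6} \cdot 1296 = 1512$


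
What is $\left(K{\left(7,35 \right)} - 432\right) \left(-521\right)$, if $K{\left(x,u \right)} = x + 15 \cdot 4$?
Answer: $190165$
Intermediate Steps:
$K{\left(x,u \right)} = 60 + x$ ($K{\left(x,u \right)} = x + 60 = 60 + x$)
$\left(K{\left(7,35 \right)} - 432\right) \left(-521\right) = \left(\left(60 + 7\right) - 432\right) \left(-521\right) = \left(67 - 432\right) \left(-521\right) = \left(-365\right) \left(-521\right) = 190165$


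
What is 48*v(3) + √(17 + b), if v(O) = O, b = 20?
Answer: 144 + √37 ≈ 150.08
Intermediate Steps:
48*v(3) + √(17 + b) = 48*3 + √(17 + 20) = 144 + √37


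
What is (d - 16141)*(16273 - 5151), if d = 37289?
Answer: 235208056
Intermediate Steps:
(d - 16141)*(16273 - 5151) = (37289 - 16141)*(16273 - 5151) = 21148*11122 = 235208056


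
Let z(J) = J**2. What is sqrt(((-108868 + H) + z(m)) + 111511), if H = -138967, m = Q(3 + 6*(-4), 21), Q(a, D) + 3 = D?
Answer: 40*I*sqrt(85) ≈ 368.78*I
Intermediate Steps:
Q(a, D) = -3 + D
m = 18 (m = -3 + 21 = 18)
sqrt(((-108868 + H) + z(m)) + 111511) = sqrt(((-108868 - 138967) + 18**2) + 111511) = sqrt((-247835 + 324) + 111511) = sqrt(-247511 + 111511) = sqrt(-136000) = 40*I*sqrt(85)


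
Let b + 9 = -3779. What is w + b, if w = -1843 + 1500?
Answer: -4131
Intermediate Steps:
b = -3788 (b = -9 - 3779 = -3788)
w = -343
w + b = -343 - 3788 = -4131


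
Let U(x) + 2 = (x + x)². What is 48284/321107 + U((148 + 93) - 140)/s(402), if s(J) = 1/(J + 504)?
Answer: 11870237927768/321107 ≈ 3.6967e+7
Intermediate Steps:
U(x) = -2 + 4*x² (U(x) = -2 + (x + x)² = -2 + (2*x)² = -2 + 4*x²)
s(J) = 1/(504 + J)
48284/321107 + U((148 + 93) - 140)/s(402) = 48284/321107 + (-2 + 4*((148 + 93) - 140)²)/(1/(504 + 402)) = 48284*(1/321107) + (-2 + 4*(241 - 140)²)/(1/906) = 48284/321107 + (-2 + 4*101²)/(1/906) = 48284/321107 + (-2 + 4*10201)*906 = 48284/321107 + (-2 + 40804)*906 = 48284/321107 + 40802*906 = 48284/321107 + 36966612 = 11870237927768/321107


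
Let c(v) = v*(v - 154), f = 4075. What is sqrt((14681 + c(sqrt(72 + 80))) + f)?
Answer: 2*sqrt(4727 - 77*sqrt(38)) ≈ 130.42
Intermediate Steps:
c(v) = v*(-154 + v)
sqrt((14681 + c(sqrt(72 + 80))) + f) = sqrt((14681 + sqrt(72 + 80)*(-154 + sqrt(72 + 80))) + 4075) = sqrt((14681 + sqrt(152)*(-154 + sqrt(152))) + 4075) = sqrt((14681 + (2*sqrt(38))*(-154 + 2*sqrt(38))) + 4075) = sqrt((14681 + 2*sqrt(38)*(-154 + 2*sqrt(38))) + 4075) = sqrt(18756 + 2*sqrt(38)*(-154 + 2*sqrt(38)))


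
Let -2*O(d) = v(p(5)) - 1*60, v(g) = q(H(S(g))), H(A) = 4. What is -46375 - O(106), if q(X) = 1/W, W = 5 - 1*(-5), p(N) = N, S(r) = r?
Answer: -928099/20 ≈ -46405.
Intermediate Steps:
W = 10 (W = 5 + 5 = 10)
q(X) = 1/10
v(g) = 1/10
O(d) = 599/20 (O(d) = -(1/10 - 1*60)/2 = -(1/10 - 60)/2 = -1/2*(-599/10) = 599/20)
-46375 - O(106) = -46375 - 1*599/20 = -46375 - 599/20 = -928099/20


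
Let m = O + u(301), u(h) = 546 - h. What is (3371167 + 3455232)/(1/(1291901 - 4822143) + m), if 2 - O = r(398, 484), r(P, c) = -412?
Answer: 24098840458558/2326429477 ≈ 10359.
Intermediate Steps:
O = 414 (O = 2 - 1*(-412) = 2 + 412 = 414)
m = 659 (m = 414 + (546 - 1*301) = 414 + (546 - 301) = 414 + 245 = 659)
(3371167 + 3455232)/(1/(1291901 - 4822143) + m) = (3371167 + 3455232)/(1/(1291901 - 4822143) + 659) = 6826399/(1/(-3530242) + 659) = 6826399/(-1/3530242 + 659) = 6826399/(2326429477/3530242) = 6826399*(3530242/2326429477) = 24098840458558/2326429477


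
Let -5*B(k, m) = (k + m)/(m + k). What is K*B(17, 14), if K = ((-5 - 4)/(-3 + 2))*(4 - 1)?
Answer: -27/5 ≈ -5.4000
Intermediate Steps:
B(k, m) = -⅕ (B(k, m) = -(k + m)/(5*(m + k)) = -(k + m)/(5*(k + m)) = -⅕*1 = -⅕)
K = 27 (K = -9/(-1)*3 = -9*(-1)*3 = 9*3 = 27)
K*B(17, 14) = 27*(-⅕) = -27/5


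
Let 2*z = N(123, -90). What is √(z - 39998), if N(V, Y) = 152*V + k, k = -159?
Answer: I*√122918/2 ≈ 175.3*I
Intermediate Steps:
N(V, Y) = -159 + 152*V (N(V, Y) = 152*V - 159 = -159 + 152*V)
z = 18537/2 (z = (-159 + 152*123)/2 = (-159 + 18696)/2 = (½)*18537 = 18537/2 ≈ 9268.5)
√(z - 39998) = √(18537/2 - 39998) = √(-61459/2) = I*√122918/2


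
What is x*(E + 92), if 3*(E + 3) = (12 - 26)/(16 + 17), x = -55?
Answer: -43985/9 ≈ -4887.2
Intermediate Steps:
E = -311/99 (E = -3 + ((12 - 26)/(16 + 17))/3 = -3 + (-14/33)/3 = -3 + (-14*1/33)/3 = -3 + (1/3)*(-14/33) = -3 - 14/99 = -311/99 ≈ -3.1414)
x*(E + 92) = -55*(-311/99 + 92) = -55*8797/99 = -43985/9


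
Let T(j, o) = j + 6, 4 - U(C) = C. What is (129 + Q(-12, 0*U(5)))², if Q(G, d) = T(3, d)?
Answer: 19044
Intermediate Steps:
U(C) = 4 - C
T(j, o) = 6 + j
Q(G, d) = 9 (Q(G, d) = 6 + 3 = 9)
(129 + Q(-12, 0*U(5)))² = (129 + 9)² = 138² = 19044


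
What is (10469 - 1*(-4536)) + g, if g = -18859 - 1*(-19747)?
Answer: 15893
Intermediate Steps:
g = 888 (g = -18859 + 19747 = 888)
(10469 - 1*(-4536)) + g = (10469 - 1*(-4536)) + 888 = (10469 + 4536) + 888 = 15005 + 888 = 15893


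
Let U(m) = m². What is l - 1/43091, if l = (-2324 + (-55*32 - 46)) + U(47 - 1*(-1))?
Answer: -78684167/43091 ≈ -1826.0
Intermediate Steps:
l = -1826 (l = (-2324 + (-55*32 - 46)) + (47 - 1*(-1))² = (-2324 + (-1760 - 46)) + (47 + 1)² = (-2324 - 1806) + 48² = -4130 + 2304 = -1826)
l - 1/43091 = -1826 - 1/43091 = -78684167/43091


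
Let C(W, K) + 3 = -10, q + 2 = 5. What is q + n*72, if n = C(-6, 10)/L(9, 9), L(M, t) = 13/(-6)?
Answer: 435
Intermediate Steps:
L(M, t) = -13/6 (L(M, t) = 13*(-⅙) = -13/6)
q = 3 (q = -2 + 5 = 3)
C(W, K) = -13 (C(W, K) = -3 - 10 = -13)
n = 6 (n = -13/(-13/6) = -13*(-6/13) = 6)
q + n*72 = 3 + 6*72 = 3 + 432 = 435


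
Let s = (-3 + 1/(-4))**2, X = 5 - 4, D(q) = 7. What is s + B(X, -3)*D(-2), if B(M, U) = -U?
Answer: 505/16 ≈ 31.563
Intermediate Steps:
X = 1
s = 169/16 (s = (-3 + 1*(-1/4))**2 = (-3 - 1/4)**2 = (-13/4)**2 = 169/16 ≈ 10.563)
s + B(X, -3)*D(-2) = 169/16 - 1*(-3)*7 = 169/16 + 3*7 = 169/16 + 21 = 505/16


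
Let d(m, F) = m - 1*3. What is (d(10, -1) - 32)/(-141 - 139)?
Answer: 5/56 ≈ 0.089286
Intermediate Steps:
d(m, F) = -3 + m (d(m, F) = m - 3 = -3 + m)
(d(10, -1) - 32)/(-141 - 139) = ((-3 + 10) - 32)/(-141 - 139) = (7 - 32)/(-280) = -1/280*(-25) = 5/56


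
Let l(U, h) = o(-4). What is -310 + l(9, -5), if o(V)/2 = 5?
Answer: -300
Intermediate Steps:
o(V) = 10 (o(V) = 2*5 = 10)
l(U, h) = 10
-310 + l(9, -5) = -310 + 10 = -300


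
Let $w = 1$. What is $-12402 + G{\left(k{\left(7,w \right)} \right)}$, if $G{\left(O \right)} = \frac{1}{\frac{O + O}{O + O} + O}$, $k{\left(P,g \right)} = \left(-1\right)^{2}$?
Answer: $- \frac{24803}{2} \approx -12402.0$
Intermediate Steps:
$k{\left(P,g \right)} = 1$
$G{\left(O \right)} = \frac{1}{1 + O}$ ($G{\left(O \right)} = \frac{1}{\frac{2 O}{2 O} + O} = \frac{1}{2 O \frac{1}{2 O} + O} = \frac{1}{1 + O}$)
$-12402 + G{\left(k{\left(7,w \right)} \right)} = -12402 + \frac{1}{1 + 1} = -12402 + \frac{1}{2} = - \frac{24803}{2}$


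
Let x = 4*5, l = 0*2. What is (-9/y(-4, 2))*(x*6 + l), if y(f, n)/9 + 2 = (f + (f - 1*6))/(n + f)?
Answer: -24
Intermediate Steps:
y(f, n) = -18 + 9*(-6 + 2*f)/(f + n) (y(f, n) = -18 + 9*((f + (f - 1*6))/(n + f)) = -18 + 9*((f + (f - 6))/(f + n)) = -18 + 9*((f + (-6 + f))/(f + n)) = -18 + 9*((-6 + 2*f)/(f + n)) = -18 + 9*(-6 + 2*f)/(f + n))
l = 0
x = 20
(-9/y(-4, 2))*(x*6 + l) = (-9*(-4 + 2)/(18*(-3 - 1*2)))*(20*6 + 0) = (-9*(-1/(9*(-3 - 2))))*(120 + 0) = -9/(18*(-1/2)*(-5))*120 = -9/45*120 = -9*1/45*120 = -1/5*120 = -24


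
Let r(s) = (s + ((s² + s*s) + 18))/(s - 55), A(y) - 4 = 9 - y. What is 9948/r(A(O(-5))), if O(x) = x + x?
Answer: -318336/1099 ≈ -289.66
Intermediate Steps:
O(x) = 2*x
A(y) = 13 - y (A(y) = 4 + (9 - y) = 13 - y)
r(s) = (18 + s + 2*s²)/(-55 + s) (r(s) = (s + ((s² + s²) + 18))/(-55 + s) = (s + (2*s² + 18))/(-55 + s) = (s + (18 + 2*s²))/(-55 + s) = (18 + s + 2*s²)/(-55 + s))
9948/r(A(O(-5))) = 9948/(((18 + (13 - 2*(-5)) + 2*(13 - 2*(-5))²)/(-55 + (13 - 2*(-5))))) = 9948/(((18 + (13 - 1*(-10)) + 2*(13 - 1*(-10))²)/(-55 + (13 - 1*(-10))))) = 9948/(((18 + (13 + 10) + 2*(13 + 10)²)/(-55 + (13 + 10)))) = 9948/(((18 + 23 + 2*23²)/(-55 + 23))) = 9948/(((18 + 23 + 2*529)/(-32))) = 9948/((-(18 + 23 + 1058)/32)) = 9948/((-1/32*1099)) = 9948/(-1099/32) = 9948*(-32/1099) = -318336/1099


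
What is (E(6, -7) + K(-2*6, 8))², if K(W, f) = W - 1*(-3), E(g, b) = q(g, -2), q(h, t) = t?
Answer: 121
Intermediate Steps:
E(g, b) = -2
K(W, f) = 3 + W (K(W, f) = W + 3 = 3 + W)
(E(6, -7) + K(-2*6, 8))² = (-2 + (3 - 2*6))² = (-2 + (3 - 12))² = (-2 - 9)² = (-11)² = 121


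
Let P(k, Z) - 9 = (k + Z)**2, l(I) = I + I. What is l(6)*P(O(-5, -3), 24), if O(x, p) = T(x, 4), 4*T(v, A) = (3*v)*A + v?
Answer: 3315/4 ≈ 828.75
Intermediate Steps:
T(v, A) = v/4 + 3*A*v/4 (T(v, A) = ((3*v)*A + v)/4 = (3*A*v + v)/4 = (v + 3*A*v)/4 = v/4 + 3*A*v/4)
O(x, p) = 13*x/4 (O(x, p) = x*(1 + 3*4)/4 = x*(1 + 12)/4 = (1/4)*x*13 = 13*x/4)
l(I) = 2*I
P(k, Z) = 9 + (Z + k)**2 (P(k, Z) = 9 + (k + Z)**2 = 9 + (Z + k)**2)
l(6)*P(O(-5, -3), 24) = (2*6)*(9 + (24 + (13/4)*(-5))**2) = 12*(9 + (24 - 65/4)**2) = 12*(9 + (31/4)**2) = 12*(9 + 961/16) = 12*(1105/16) = 3315/4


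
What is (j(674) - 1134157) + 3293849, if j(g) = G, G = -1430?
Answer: 2158262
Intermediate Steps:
j(g) = -1430
(j(674) - 1134157) + 3293849 = (-1430 - 1134157) + 3293849 = -1135587 + 3293849 = 2158262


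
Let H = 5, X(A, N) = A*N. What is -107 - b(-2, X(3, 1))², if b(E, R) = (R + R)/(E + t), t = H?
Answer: -111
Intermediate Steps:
t = 5
b(E, R) = 2*R/(5 + E) (b(E, R) = (R + R)/(E + 5) = (2*R)/(5 + E) = 2*R/(5 + E))
-107 - b(-2, X(3, 1))² = -107 - (2*(3*1)/(5 - 2))² = -107 - (2*3/3)² = -107 - (2*3*(⅓))² = -107 - 1*2² = -107 - 1*4 = -107 - 4 = -111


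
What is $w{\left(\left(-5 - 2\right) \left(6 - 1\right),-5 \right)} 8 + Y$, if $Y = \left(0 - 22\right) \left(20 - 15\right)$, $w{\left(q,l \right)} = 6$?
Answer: $-62$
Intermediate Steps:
$Y = -110$ ($Y = \left(-22\right) 5 = -110$)
$w{\left(\left(-5 - 2\right) \left(6 - 1\right),-5 \right)} 8 + Y = 6 \cdot 8 - 110 = 48 - 110 = -62$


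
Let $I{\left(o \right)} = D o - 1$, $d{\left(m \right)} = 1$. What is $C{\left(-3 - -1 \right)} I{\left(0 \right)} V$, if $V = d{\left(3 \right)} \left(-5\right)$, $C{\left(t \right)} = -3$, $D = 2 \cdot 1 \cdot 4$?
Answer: $-15$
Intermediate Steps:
$D = 8$ ($D = 2 \cdot 4 = 8$)
$I{\left(o \right)} = -1 + 8 o$ ($I{\left(o \right)} = 8 o - 1 = -1 + 8 o$)
$V = -5$ ($V = 1 \left(-5\right) = -5$)
$C{\left(-3 - -1 \right)} I{\left(0 \right)} V = - 3 \left(-1 + 8 \cdot 0\right) \left(-5\right) = - 3 \left(-1 + 0\right) \left(-5\right) = \left(-3\right) \left(-1\right) \left(-5\right) = 3 \left(-5\right) = -15$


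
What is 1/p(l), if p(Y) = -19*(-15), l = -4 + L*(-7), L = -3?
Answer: 1/285 ≈ 0.0035088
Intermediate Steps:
l = 17 (l = -4 - 3*(-7) = -4 + 21 = 17)
p(Y) = 285
1/p(l) = 1/285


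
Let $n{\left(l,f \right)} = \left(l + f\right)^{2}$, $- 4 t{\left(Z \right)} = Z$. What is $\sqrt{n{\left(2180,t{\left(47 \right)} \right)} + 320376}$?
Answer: $\frac{\sqrt{80346945}}{4} \approx 2240.9$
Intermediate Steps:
$t{\left(Z \right)} = - \frac{Z}{4}$
$n{\left(l,f \right)} = \left(f + l\right)^{2}$
$\sqrt{n{\left(2180,t{\left(47 \right)} \right)} + 320376} = \sqrt{\left(\left(- \frac{1}{4}\right) 47 + 2180\right)^{2} + 320376} = \sqrt{\left(- \frac{47}{4} + 2180\right)^{2} + 320376} = \sqrt{\left(\frac{8673}{4}\right)^{2} + 320376} = \sqrt{\frac{75220929}{16} + 320376} = \sqrt{\frac{80346945}{16}} = \frac{\sqrt{80346945}}{4}$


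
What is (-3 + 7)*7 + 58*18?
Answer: 1072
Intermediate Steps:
(-3 + 7)*7 + 58*18 = 4*7 + 1044 = 28 + 1044 = 1072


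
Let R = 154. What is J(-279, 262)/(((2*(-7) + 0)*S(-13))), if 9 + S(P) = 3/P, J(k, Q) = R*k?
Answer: -13299/40 ≈ -332.48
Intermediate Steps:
J(k, Q) = 154*k
S(P) = -9 + 3/P
J(-279, 262)/(((2*(-7) + 0)*S(-13))) = (154*(-279))/(((2*(-7) + 0)*(-9 + 3/(-13)))) = -42966*1/((-14 + 0)*(-9 + 3*(-1/13))) = -42966*(-1/(14*(-9 - 3/13))) = -42966/((-14*(-120/13))) = -42966/1680/13 = -42966*13/1680 = -13299/40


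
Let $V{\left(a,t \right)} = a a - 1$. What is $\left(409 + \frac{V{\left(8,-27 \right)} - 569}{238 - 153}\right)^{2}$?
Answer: $\frac{1173679081}{7225} \approx 1.6245 \cdot 10^{5}$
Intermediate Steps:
$V{\left(a,t \right)} = -1 + a^{2}$ ($V{\left(a,t \right)} = a^{2} - 1 = -1 + a^{2}$)
$\left(409 + \frac{V{\left(8,-27 \right)} - 569}{238 - 153}\right)^{2} = \left(409 + \frac{\left(-1 + 8^{2}\right) - 569}{238 - 153}\right)^{2} = \left(409 + \frac{\left(-1 + 64\right) - 569}{85}\right)^{2} = \left(409 + \left(63 - 569\right) \frac{1}{85}\right)^{2} = \left(409 - \frac{506}{85}\right)^{2} = \left(\frac{34259}{85}\right)^{2} = \frac{1173679081}{7225}$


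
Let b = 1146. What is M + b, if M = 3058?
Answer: 4204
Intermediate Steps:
M + b = 3058 + 1146 = 4204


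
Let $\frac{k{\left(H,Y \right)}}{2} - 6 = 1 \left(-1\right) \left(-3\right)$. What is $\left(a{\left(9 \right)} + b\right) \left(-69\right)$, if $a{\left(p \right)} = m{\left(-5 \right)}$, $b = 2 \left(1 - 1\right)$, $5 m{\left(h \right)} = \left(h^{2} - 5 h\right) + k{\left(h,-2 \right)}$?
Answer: $- \frac{4692}{5} \approx -938.4$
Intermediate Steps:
$k{\left(H,Y \right)} = 18$ ($k{\left(H,Y \right)} = 12 + 2 \cdot 1 \left(-1\right) \left(-3\right) = 12 + 2 \left(\left(-1\right) \left(-3\right)\right) = 12 + 2 \cdot 3 = 12 + 6 = 18$)
$m{\left(h \right)} = \frac{18}{5} - h + \frac{h^{2}}{5}$ ($m{\left(h \right)} = \frac{\left(h^{2} - 5 h\right) + 18}{5} = \frac{18 + h^{2} - 5 h}{5} = \frac{18}{5} - h + \frac{h^{2}}{5}$)
$b = 0$ ($b = 2 \cdot 0 = 0$)
$a{\left(p \right)} = \frac{68}{5}$ ($a{\left(p \right)} = \frac{18}{5} - -5 + \frac{\left(-5\right)^{2}}{5} = \frac{18}{5} + 5 + \frac{1}{5} \cdot 25 = \frac{18}{5} + 5 + 5 = \frac{68}{5}$)
$\left(a{\left(9 \right)} + b\right) \left(-69\right) = \left(\frac{68}{5} + 0\right) \left(-69\right) = \frac{68}{5} \left(-69\right) = - \frac{4692}{5}$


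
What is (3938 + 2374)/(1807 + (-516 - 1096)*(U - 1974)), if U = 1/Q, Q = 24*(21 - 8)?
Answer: 37872/19103339 ≈ 0.0019825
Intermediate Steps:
Q = 312 (Q = 24*13 = 312)
U = 1/312 ≈ 0.0032051
(3938 + 2374)/(1807 + (-516 - 1096)*(U - 1974)) = (3938 + 2374)/(1807 + (-516 - 1096)*(1/312 - 1974)) = 6312/(1807 - 1612*(-615887/312)) = 6312/(1807 + 19092497/6) = 6312/(19103339/6) = 6312*(6/19103339) = 37872/19103339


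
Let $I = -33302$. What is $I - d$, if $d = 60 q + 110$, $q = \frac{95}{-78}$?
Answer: $- \frac{433406}{13} \approx -33339.0$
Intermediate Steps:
$q = - \frac{95}{78}$ ($q = 95 \left(- \frac{1}{78}\right) = - \frac{95}{78} \approx -1.2179$)
$d = \frac{480}{13}$ ($d = 60 \left(- \frac{95}{78}\right) + 110 = - \frac{950}{13} + 110 = \frac{480}{13} \approx 36.923$)
$I - d = -33302 - \frac{480}{13} = - \frac{433406}{13}$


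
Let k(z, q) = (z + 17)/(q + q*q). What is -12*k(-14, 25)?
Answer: -18/325 ≈ -0.055385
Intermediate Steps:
k(z, q) = (17 + z)/(q + q²)
-12*k(-14, 25) = -12*(17 - 14)/(25*(1 + 25)) = -12*3/(25*26) = -12*3/650 = -18/325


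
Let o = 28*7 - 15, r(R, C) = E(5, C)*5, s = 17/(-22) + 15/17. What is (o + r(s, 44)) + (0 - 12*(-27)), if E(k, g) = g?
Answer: 725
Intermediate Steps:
s = 41/374 (s = 17*(-1/22) + 15*(1/17) = -17/22 + 15/17 = 41/374 ≈ 0.10963)
r(R, C) = 5*C (r(R, C) = C*5 = 5*C)
o = 181 (o = 196 - 15 = 181)
(o + r(s, 44)) + (0 - 12*(-27)) = (181 + 5*44) + (0 - 12*(-27)) = (181 + 220) + (0 + 324) = 401 + 324 = 725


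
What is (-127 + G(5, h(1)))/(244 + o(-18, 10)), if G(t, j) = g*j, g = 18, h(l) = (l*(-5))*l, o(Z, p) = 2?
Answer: -217/246 ≈ -0.88211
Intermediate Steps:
h(l) = -5*l**2 (h(l) = (-5*l)*l = -5*l**2)
G(t, j) = 18*j
(-127 + G(5, h(1)))/(244 + o(-18, 10)) = (-127 + 18*(-5*1**2))/(244 + 2) = (-127 + 18*(-5*1))/246 = (-127 + 18*(-5))*(1/246) = (-127 - 90)*(1/246) = -217*1/246 = -217/246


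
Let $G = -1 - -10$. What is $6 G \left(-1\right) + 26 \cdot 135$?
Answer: $3456$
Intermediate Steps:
$G = 9$ ($G = -1 + 10 = 9$)
$6 G \left(-1\right) + 26 \cdot 135 = 6 \cdot 9 \left(-1\right) + 26 \cdot 135 = 54 \left(-1\right) + 3510 = -54 + 3510 = 3456$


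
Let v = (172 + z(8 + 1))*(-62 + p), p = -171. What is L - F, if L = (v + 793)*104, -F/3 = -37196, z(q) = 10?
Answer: -4439340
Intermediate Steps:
v = -42406 (v = (172 + 10)*(-62 - 171) = 182*(-233) = -42406)
F = 111588 (F = -3*(-37196) = 111588)
L = -4327752 (L = (-42406 + 793)*104 = -41613*104 = -4327752)
L - F = -4327752 - 1*111588 = -4327752 - 111588 = -4439340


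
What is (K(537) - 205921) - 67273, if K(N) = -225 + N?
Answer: -272882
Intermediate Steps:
(K(537) - 205921) - 67273 = ((-225 + 537) - 205921) - 67273 = (312 - 205921) - 67273 = -205609 - 67273 = -272882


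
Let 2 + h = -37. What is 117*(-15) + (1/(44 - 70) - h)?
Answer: -44617/26 ≈ -1716.0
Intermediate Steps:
h = -39 (h = -2 - 37 = -39)
117*(-15) + (1/(44 - 70) - h) = 117*(-15) + (1/(44 - 70) - 1*(-39)) = -1755 + (1/(-26) + 39) = -1755 + (-1/26 + 39) = -1755 + 1013/26 = -44617/26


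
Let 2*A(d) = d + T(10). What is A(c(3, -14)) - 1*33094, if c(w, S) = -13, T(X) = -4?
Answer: -66205/2 ≈ -33103.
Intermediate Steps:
A(d) = -2 + d/2 (A(d) = (d - 4)/2 = (-4 + d)/2 = -2 + d/2)
A(c(3, -14)) - 1*33094 = (-2 + (½)*(-13)) - 1*33094 = (-2 - 13/2) - 33094 = -17/2 - 33094 = -66205/2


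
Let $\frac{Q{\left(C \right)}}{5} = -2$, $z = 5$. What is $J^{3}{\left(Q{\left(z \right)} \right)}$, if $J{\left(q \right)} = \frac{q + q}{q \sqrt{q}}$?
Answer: $\frac{2 i \sqrt{10}}{25} \approx 0.25298 i$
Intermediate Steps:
$Q{\left(C \right)} = -10$ ($Q{\left(C \right)} = 5 \left(-2\right) = -10$)
$J{\left(q \right)} = \frac{2}{\sqrt{q}}$ ($J{\left(q \right)} = \frac{2 q}{q^{\frac{3}{2}}} = \frac{2}{\sqrt{q}}$)
$J^{3}{\left(Q{\left(z \right)} \right)} = \left(\frac{2}{i \sqrt{10}}\right)^{3} = \left(2 \left(- \frac{i \sqrt{10}}{10}\right)\right)^{3} = \left(- \frac{i \sqrt{10}}{5}\right)^{3} = \frac{2 i \sqrt{10}}{25}$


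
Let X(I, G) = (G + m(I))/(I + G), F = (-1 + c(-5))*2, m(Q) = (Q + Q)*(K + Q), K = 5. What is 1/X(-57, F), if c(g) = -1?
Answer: -61/5924 ≈ -0.010297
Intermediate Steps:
m(Q) = 2*Q*(5 + Q) (m(Q) = (Q + Q)*(5 + Q) = (2*Q)*(5 + Q) = 2*Q*(5 + Q))
F = -4 (F = (-1 - 1)*2 = -2*2 = -4)
X(I, G) = (G + 2*I*(5 + I))/(G + I) (X(I, G) = (G + 2*I*(5 + I))/(I + G) = (G + 2*I*(5 + I))/(G + I))
1/X(-57, F) = 1/((-4 + 2*(-57)*(5 - 57))/(-4 - 57)) = 1/((-4 + 2*(-57)*(-52))/(-61)) = 1/(-(-4 + 5928)/61) = 1/(-1/61*5924) = 1/(-5924/61) = -61/5924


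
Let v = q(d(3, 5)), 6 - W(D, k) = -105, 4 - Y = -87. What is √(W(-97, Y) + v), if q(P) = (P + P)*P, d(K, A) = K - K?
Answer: √111 ≈ 10.536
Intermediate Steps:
Y = 91 (Y = 4 - 1*(-87) = 4 + 87 = 91)
W(D, k) = 111 (W(D, k) = 6 - 1*(-105) = 6 + 105 = 111)
d(K, A) = 0
q(P) = 2*P² (q(P) = (2*P)*P = 2*P²)
v = 0 (v = 2*0² = 2*0 = 0)
√(W(-97, Y) + v) = √(111 + 0) = √111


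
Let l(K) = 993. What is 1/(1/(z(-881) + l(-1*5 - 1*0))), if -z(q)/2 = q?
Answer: 2755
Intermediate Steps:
z(q) = -2*q
1/(1/(z(-881) + l(-1*5 - 1*0))) = 1/(1/(-2*(-881) + 993)) = 1/(1/(1762 + 993)) = 1/(1/2755) = 2755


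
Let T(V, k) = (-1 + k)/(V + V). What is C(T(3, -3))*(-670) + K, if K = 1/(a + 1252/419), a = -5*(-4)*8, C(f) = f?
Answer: 30504179/68292 ≈ 446.67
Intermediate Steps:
T(V, k) = (-1 + k)/(2*V) (T(V, k) = (-1 + k)/((2*V)) = (-1 + k)*(1/(2*V)) = (-1 + k)/(2*V))
a = 160 (a = 20*8 = 160)
K = 419/68292 (K = 1/(160 + 1252/419) = 1/(68292/419) = 419/68292 ≈ 0.0061354)
C(T(3, -3))*(-670) + K = ((½)*(-1 - 3)/3)*(-670) + 419/68292 = ((½)*(⅓)*(-4))*(-670) + 419/68292 = -⅔*(-670) + 419/68292 = 1340/3 + 419/68292 = 30504179/68292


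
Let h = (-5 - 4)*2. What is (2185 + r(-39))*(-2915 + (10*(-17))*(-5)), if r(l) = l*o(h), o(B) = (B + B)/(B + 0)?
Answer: -4350955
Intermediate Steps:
h = -18 (h = -9*2 = -18)
o(B) = 2 (o(B) = (2*B)/B = 2)
r(l) = 2*l (r(l) = l*2 = 2*l)
(2185 + r(-39))*(-2915 + (10*(-17))*(-5)) = (2185 + 2*(-39))*(-2915 + (10*(-17))*(-5)) = (2185 - 78)*(-2915 - 170*(-5)) = 2107*(-2915 + 850) = 2107*(-2065) = -4350955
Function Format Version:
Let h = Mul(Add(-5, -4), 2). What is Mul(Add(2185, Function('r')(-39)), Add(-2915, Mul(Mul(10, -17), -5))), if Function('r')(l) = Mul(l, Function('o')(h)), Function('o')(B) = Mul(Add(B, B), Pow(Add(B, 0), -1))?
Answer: -4350955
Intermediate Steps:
h = -18 (h = Mul(-9, 2) = -18)
Function('o')(B) = 2 (Function('o')(B) = Mul(Mul(2, B), Pow(B, -1)) = 2)
Function('r')(l) = Mul(2, l) (Function('r')(l) = Mul(l, 2) = Mul(2, l))
Mul(Add(2185, Function('r')(-39)), Add(-2915, Mul(Mul(10, -17), -5))) = Mul(Add(2185, Mul(2, -39)), Add(-2915, Mul(Mul(10, -17), -5))) = Mul(Add(2185, -78), Add(-2915, Mul(-170, -5))) = Mul(2107, Add(-2915, 850)) = Mul(2107, -2065) = -4350955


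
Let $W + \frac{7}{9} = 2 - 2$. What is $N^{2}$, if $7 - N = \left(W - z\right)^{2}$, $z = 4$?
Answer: $\frac{1643524}{6561} \approx 250.5$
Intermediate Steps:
$W = - \frac{7}{9}$ ($W = - \frac{7}{9} + \left(2 - 2\right) = - \frac{7}{9} + 0 = - \frac{7}{9} \approx -0.77778$)
$N = - \frac{1282}{81}$ ($N = 7 - \left(- \frac{7}{9} - 4\right)^{2} = 7 - \left(- \frac{43}{9}\right)^{2} = 7 - \frac{1849}{81} = - \frac{1282}{81} \approx -15.827$)
$N^{2} = \left(- \frac{1282}{81}\right)^{2} = \frac{1643524}{6561}$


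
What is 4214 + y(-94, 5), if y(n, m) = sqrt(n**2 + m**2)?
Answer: 4214 + sqrt(8861) ≈ 4308.1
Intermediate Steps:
y(n, m) = sqrt(m**2 + n**2)
4214 + y(-94, 5) = 4214 + sqrt(5**2 + (-94)**2) = 4214 + sqrt(25 + 8836) = 4214 + sqrt(8861)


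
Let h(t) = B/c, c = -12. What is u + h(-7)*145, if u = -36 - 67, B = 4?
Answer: -454/3 ≈ -151.33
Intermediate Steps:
h(t) = -⅓ (h(t) = 4/(-12) = 4*(-1/12) = -⅓)
u = -103
u + h(-7)*145 = -103 - ⅓*145 = -103 - 145/3 = -454/3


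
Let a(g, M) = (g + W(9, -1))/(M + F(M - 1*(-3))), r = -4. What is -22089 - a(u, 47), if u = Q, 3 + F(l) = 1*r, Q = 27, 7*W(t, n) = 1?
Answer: -618511/28 ≈ -22090.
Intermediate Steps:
W(t, n) = ⅐ (W(t, n) = (⅐)*1 = ⅐)
F(l) = -7 (F(l) = -3 + 1*(-4) = -3 - 4 = -7)
u = 27
a(g, M) = (⅐ + g)/(-7 + M) (a(g, M) = (g + ⅐)/(M - 7) = (⅐ + g)/(-7 + M))
-22089 - a(u, 47) = -22089 - (⅐ + 27)/(-7 + 47) = -22089 - 190/(40*7) = -22089 - 1*19/28 = -22089 - 19/28 = -618511/28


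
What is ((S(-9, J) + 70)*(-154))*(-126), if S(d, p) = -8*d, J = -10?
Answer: 2755368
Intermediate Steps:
((S(-9, J) + 70)*(-154))*(-126) = ((-8*(-9) + 70)*(-154))*(-126) = ((72 + 70)*(-154))*(-126) = (142*(-154))*(-126) = -21868*(-126) = 2755368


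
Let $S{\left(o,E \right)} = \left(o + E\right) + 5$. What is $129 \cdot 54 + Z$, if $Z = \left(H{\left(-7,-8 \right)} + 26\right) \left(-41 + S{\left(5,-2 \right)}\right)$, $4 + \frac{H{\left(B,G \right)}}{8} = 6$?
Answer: $5580$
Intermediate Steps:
$H{\left(B,G \right)} = 16$ ($H{\left(B,G \right)} = -32 + 8 \cdot 6 = -32 + 48 = 16$)
$S{\left(o,E \right)} = 5 + E + o$ ($S{\left(o,E \right)} = \left(E + o\right) + 5 = 5 + E + o$)
$Z = -1386$ ($Z = \left(16 + 26\right) \left(-41 + \left(5 - 2 + 5\right)\right) = 42 \left(-41 + 8\right) = 42 \left(-33\right) = -1386$)
$129 \cdot 54 + Z = 129 \cdot 54 - 1386 = 6966 - 1386 = 5580$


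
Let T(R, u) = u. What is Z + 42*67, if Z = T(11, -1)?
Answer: 2813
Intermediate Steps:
Z = -1
Z + 42*67 = -1 + 42*67 = -1 + 2814 = 2813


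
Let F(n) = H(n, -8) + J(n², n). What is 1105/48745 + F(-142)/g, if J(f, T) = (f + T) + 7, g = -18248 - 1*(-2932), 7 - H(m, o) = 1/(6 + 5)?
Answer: -301628237/234638932 ≈ -1.2855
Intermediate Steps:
H(m, o) = 76/11 (H(m, o) = 7 - 1/(6 + 5) = 7 - 1/11 = 76/11)
g = -15316 (g = -18248 + 2932 = -15316)
J(f, T) = 7 + T + f (J(f, T) = (T + f) + 7 = 7 + T + f)
F(n) = 153/11 + n + n² (F(n) = 76/11 + (7 + n + n²) = 153/11 + n + n²)
1105/48745 + F(-142)/g = 1105/48745 + (153/11 - 142 + (-142)²)/(-15316) = 1105*(1/48745) + (153/11 - 142 + 20164)*(-1/15316) = 221/9749 + (220395/11)*(-1/15316) = 221/9749 - 31485/24068 = -301628237/234638932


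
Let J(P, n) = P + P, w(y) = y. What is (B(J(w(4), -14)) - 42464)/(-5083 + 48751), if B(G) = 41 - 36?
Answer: -14153/14556 ≈ -0.97231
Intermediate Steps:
J(P, n) = 2*P
B(G) = 5
(B(J(w(4), -14)) - 42464)/(-5083 + 48751) = (5 - 42464)/(-5083 + 48751) = -42459/43668 = -42459*1/43668 = -14153/14556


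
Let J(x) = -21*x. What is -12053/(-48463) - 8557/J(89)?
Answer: 437224948/90577347 ≈ 4.8271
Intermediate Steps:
-12053/(-48463) - 8557/J(89) = -12053/(-48463) - 8557/((-21*89)) = -12053*(-1/48463) - 8557/(-1869) = 12053/48463 - 8557*(-1/1869) = 12053/48463 + 8557/1869 = 437224948/90577347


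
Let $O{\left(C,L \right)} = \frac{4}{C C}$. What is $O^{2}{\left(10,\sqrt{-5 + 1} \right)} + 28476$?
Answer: $\frac{17797501}{625} \approx 28476.0$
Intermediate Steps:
$O{\left(C,L \right)} = \frac{4}{C^{2}}$
$O^{2}{\left(10,\sqrt{-5 + 1} \right)} + 28476 = \left(\frac{4}{100}\right)^{2} + 28476 = \left(4 \cdot \frac{1}{100}\right)^{2} + 28476 = \left(\frac{1}{25}\right)^{2} + 28476 = \frac{1}{625} + 28476 = \frac{17797501}{625}$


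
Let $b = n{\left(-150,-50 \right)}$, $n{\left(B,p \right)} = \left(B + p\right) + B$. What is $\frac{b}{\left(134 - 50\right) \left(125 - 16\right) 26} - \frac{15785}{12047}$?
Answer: $- \frac{38387045}{29263884} \approx -1.3118$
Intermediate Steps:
$n{\left(B,p \right)} = p + 2 B$
$b = -350$ ($b = -50 + 2 \left(-150\right) = -50 - 300 = -350$)
$\frac{b}{\left(134 - 50\right) \left(125 - 16\right) 26} - \frac{15785}{12047} = - \frac{350}{\left(134 - 50\right) \left(125 - 16\right) 26} - \frac{15785}{12047} = - \frac{350}{84 \cdot 109 \cdot 26} - \frac{2255}{1721} = - \frac{350}{9156 \cdot 26} - \frac{2255}{1721} = - \frac{350}{238056} - \frac{2255}{1721} = \left(-350\right) \frac{1}{238056} - \frac{2255}{1721} = - \frac{25}{17004} - \frac{2255}{1721} = - \frac{38387045}{29263884}$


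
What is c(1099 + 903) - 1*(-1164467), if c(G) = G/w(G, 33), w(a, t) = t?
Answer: 3493583/3 ≈ 1.1645e+6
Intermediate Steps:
c(G) = G/33
c(1099 + 903) - 1*(-1164467) = (1099 + 903)/33 - 1*(-1164467) = (1/33)*2002 + 1164467 = 182/3 + 1164467 = 3493583/3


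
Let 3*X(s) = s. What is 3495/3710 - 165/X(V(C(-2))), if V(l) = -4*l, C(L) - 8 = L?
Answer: 64011/2968 ≈ 21.567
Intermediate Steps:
C(L) = 8 + L
X(s) = s/3
3495/3710 - 165/X(V(C(-2))) = 3495/3710 - 165*(-3/(4*(8 - 2))) = 3495*(1/3710) - 165/((-4*6)/3) = 699/742 - 165/((⅓)*(-24)) = 699/742 - 165/(-8) = 699/742 - 165*(-⅛) = 699/742 + 165/8 = 64011/2968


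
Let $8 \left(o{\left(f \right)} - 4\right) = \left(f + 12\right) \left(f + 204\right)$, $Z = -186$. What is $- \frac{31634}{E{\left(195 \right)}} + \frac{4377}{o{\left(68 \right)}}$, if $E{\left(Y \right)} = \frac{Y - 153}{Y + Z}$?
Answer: $- \frac{43075295}{6356} \approx -6777.1$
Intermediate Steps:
$o{\left(f \right)} = 4 + \frac{\left(12 + f\right) \left(204 + f\right)}{8}$ ($o{\left(f \right)} = 4 + \frac{\left(f + 12\right) \left(f + 204\right)}{8} = 4 + \frac{\left(12 + f\right) \left(204 + f\right)}{8}$)
$E{\left(Y \right)} = \frac{-153 + Y}{-186 + Y}$ ($E{\left(Y \right)} = \frac{Y - 153}{Y - 186} = \frac{-153 + Y}{-186 + Y}$)
$- \frac{31634}{E{\left(195 \right)}} + \frac{4377}{o{\left(68 \right)}} = - \frac{31634}{\frac{1}{-186 + 195} \left(-153 + 195\right)} + \frac{4377}{310 + 27 \cdot 68 + \frac{68^{2}}{8}} = - \frac{31634}{\frac{1}{9} \cdot 42} + \frac{4377}{310 + 1836 + \frac{1}{8} \cdot 4624} = - \frac{31634}{\frac{1}{9} \cdot 42} + \frac{4377}{310 + 1836 + 578} = - \frac{31634}{\frac{14}{3}} + \frac{4377}{2724} = \left(-31634\right) \frac{3}{14} + 4377 \cdot \frac{1}{2724} = - \frac{47451}{7} + \frac{1459}{908} = - \frac{43075295}{6356}$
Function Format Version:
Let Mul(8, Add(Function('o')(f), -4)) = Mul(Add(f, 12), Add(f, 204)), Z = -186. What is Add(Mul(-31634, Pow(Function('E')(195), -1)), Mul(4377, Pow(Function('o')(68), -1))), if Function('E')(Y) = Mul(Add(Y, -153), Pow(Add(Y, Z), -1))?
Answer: Rational(-43075295, 6356) ≈ -6777.1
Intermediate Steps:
Function('o')(f) = Add(4, Mul(Rational(1, 8), Add(12, f), Add(204, f))) (Function('o')(f) = Add(4, Mul(Rational(1, 8), Mul(Add(f, 12), Add(f, 204)))) = Add(4, Mul(Rational(1, 8), Mul(Add(12, f), Add(204, f)))) = Add(4, Mul(Rational(1, 8), Add(12, f), Add(204, f))))
Function('E')(Y) = Mul(Pow(Add(-186, Y), -1), Add(-153, Y)) (Function('E')(Y) = Mul(Add(Y, -153), Pow(Add(Y, -186), -1)) = Mul(Add(-153, Y), Pow(Add(-186, Y), -1)) = Mul(Pow(Add(-186, Y), -1), Add(-153, Y)))
Add(Mul(-31634, Pow(Function('E')(195), -1)), Mul(4377, Pow(Function('o')(68), -1))) = Add(Mul(-31634, Pow(Mul(Pow(Add(-186, 195), -1), Add(-153, 195)), -1)), Mul(4377, Pow(Add(310, Mul(27, 68), Mul(Rational(1, 8), Pow(68, 2))), -1))) = Add(Mul(-31634, Pow(Mul(Pow(9, -1), 42), -1)), Mul(4377, Pow(Add(310, 1836, Mul(Rational(1, 8), 4624)), -1))) = Add(Mul(-31634, Pow(Mul(Rational(1, 9), 42), -1)), Mul(4377, Pow(Add(310, 1836, 578), -1))) = Add(Mul(-31634, Pow(Rational(14, 3), -1)), Mul(4377, Pow(2724, -1))) = Add(Mul(-31634, Rational(3, 14)), Mul(4377, Rational(1, 2724))) = Add(Rational(-47451, 7), Rational(1459, 908)) = Rational(-43075295, 6356)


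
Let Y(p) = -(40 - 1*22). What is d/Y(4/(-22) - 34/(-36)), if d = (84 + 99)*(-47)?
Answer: 2867/6 ≈ 477.83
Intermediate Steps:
Y(p) = -18 (Y(p) = -(40 - 22) = -1*18 = -18)
d = -8601 (d = 183*(-47) = -8601)
d/Y(4/(-22) - 34/(-36)) = -8601/(-18) = -8601*(-1/18) = 2867/6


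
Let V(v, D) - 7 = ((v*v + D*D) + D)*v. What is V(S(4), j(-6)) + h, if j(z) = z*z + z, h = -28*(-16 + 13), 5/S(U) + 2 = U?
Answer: 19453/8 ≈ 2431.6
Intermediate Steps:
S(U) = 5/(-2 + U)
h = 84 (h = -28*(-3) = 84)
j(z) = z + z² (j(z) = z² + z = z + z²)
V(v, D) = 7 + v*(D + D² + v²) (V(v, D) = 7 + ((v*v + D*D) + D)*v = 7 + ((v² + D²) + D)*v = 7 + ((D² + v²) + D)*v = 7 + (D + D² + v²)*v = 7 + v*(D + D² + v²))
V(S(4), j(-6)) + h = (7 + (5/(-2 + 4))³ + (-6*(1 - 6))*(5/(-2 + 4)) + (5/(-2 + 4))*(-6*(1 - 6))²) + 84 = (7 + (5/2)³ + (-6*(-5))*(5/2) + (5/2)*(-6*(-5))²) + 84 = (7 + (5*(½))³ + 30*(5*(½)) + (5*(½))*30²) + 84 = (7 + (5/2)³ + 30*(5/2) + (5/2)*900) + 84 = (7 + 125/8 + 75 + 2250) + 84 = 18781/8 + 84 = 19453/8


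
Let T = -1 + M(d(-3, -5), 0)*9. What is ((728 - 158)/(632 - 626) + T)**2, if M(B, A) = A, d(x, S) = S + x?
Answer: 8836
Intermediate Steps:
T = -1 (T = -1 + 0*9 = -1 + 0 = -1)
((728 - 158)/(632 - 626) + T)**2 = ((728 - 158)/(632 - 626) - 1)**2 = (570/6 - 1)**2 = (570*(1/6) - 1)**2 = (95 - 1)**2 = 94**2 = 8836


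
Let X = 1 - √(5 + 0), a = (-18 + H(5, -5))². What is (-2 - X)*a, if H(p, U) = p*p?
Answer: -147 + 49*√5 ≈ -37.433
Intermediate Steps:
H(p, U) = p²
a = 49 (a = (-18 + 5²)² = (-18 + 25)² = 7² = 49)
X = 1 - √5 ≈ -1.2361
(-2 - X)*a = (-2 - (1 - √5))*49 = (-2 + (-1 + √5))*49 = (-3 + √5)*49 = -147 + 49*√5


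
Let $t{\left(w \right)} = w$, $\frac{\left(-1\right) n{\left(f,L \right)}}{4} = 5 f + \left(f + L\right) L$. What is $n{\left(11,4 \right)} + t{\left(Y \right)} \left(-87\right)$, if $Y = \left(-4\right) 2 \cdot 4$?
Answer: $2324$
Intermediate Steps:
$n{\left(f,L \right)} = - 20 f - 4 L \left(L + f\right)$ ($n{\left(f,L \right)} = - 4 \left(5 f + \left(f + L\right) L\right) = - 4 \left(5 f + \left(L + f\right) L\right) = - 4 \left(5 f + L \left(L + f\right)\right) = - 20 f - 4 L \left(L + f\right)$)
$Y = -32$ ($Y = \left(-8\right) 4 = -32$)
$n{\left(11,4 \right)} + t{\left(Y \right)} \left(-87\right) = \left(\left(-20\right) 11 - 4 \cdot 4^{2} - 16 \cdot 11\right) - -2784 = \left(-220 - 64 - 176\right) + 2784 = -460 + 2784 = 2324$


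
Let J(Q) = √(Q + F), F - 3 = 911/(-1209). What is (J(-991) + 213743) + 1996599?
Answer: 2210342 + I*√1445242227/1209 ≈ 2.2103e+6 + 31.444*I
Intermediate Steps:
F = 2716/1209 (F = 3 + 911/(-1209) = 3 + 911*(-1/1209) = 3 - 911/1209 = 2716/1209 ≈ 2.2465)
J(Q) = √(2716/1209 + Q) (J(Q) = √(Q + 2716/1209) = √(2716/1209 + Q))
(J(-991) + 213743) + 1996599 = (√(3283644 + 1461681*(-991))/1209 + 213743) + 1996599 = (√(3283644 - 1448525871)/1209 + 213743) + 1996599 = (√(-1445242227)/1209 + 213743) + 1996599 = ((I*√1445242227)/1209 + 213743) + 1996599 = (I*√1445242227/1209 + 213743) + 1996599 = (213743 + I*√1445242227/1209) + 1996599 = 2210342 + I*√1445242227/1209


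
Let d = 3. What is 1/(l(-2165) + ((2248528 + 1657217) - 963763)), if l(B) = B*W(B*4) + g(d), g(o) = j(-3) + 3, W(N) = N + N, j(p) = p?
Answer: 1/40439782 ≈ 2.4728e-8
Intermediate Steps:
W(N) = 2*N
g(o) = 0 (g(o) = -3 + 3 = 0)
l(B) = 8*B² (l(B) = B*(2*(B*4)) + 0 = B*(2*(4*B)) + 0 = B*(8*B) + 0 = 8*B² + 0 = 8*B²)
1/(l(-2165) + ((2248528 + 1657217) - 963763)) = 1/(8*(-2165)² + ((2248528 + 1657217) - 963763)) = 1/(8*4687225 + (3905745 - 963763)) = 1/(37497800 + 2941982) = 1/40439782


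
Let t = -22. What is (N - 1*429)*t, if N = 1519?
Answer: -23980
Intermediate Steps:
(N - 1*429)*t = (1519 - 1*429)*(-22) = (1519 - 429)*(-22) = 1090*(-22) = -23980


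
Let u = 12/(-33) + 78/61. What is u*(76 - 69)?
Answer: 4298/671 ≈ 6.4054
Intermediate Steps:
u = 614/671 (u = 12*(-1/33) + 78*(1/61) = -4/11 + 78/61 = 614/671 ≈ 0.91505)
u*(76 - 69) = 614*(76 - 69)/671 = (614/671)*7 = 4298/671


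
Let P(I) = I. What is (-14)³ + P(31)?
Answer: -2713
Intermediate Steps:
(-14)³ + P(31) = (-14)³ + 31 = -2744 + 31 = -2713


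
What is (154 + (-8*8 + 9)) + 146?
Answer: 245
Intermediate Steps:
(154 + (-8*8 + 9)) + 146 = (154 + (-64 + 9)) + 146 = (154 - 55) + 146 = 99 + 146 = 245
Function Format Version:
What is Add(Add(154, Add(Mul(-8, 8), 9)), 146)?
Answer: 245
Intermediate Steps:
Add(Add(154, Add(Mul(-8, 8), 9)), 146) = Add(Add(154, Add(-64, 9)), 146) = Add(Add(154, -55), 146) = Add(99, 146) = 245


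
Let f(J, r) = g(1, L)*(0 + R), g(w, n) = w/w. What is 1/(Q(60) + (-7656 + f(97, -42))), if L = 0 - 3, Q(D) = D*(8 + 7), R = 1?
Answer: -1/6755 ≈ -0.00014804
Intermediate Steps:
Q(D) = 15*D (Q(D) = D*15 = 15*D)
L = -3
g(w, n) = 1
f(J, r) = 1 (f(J, r) = 1*(0 + 1) = 1*1 = 1)
1/(Q(60) + (-7656 + f(97, -42))) = 1/(15*60 + (-7656 + 1)) = 1/(900 - 7655) = 1/(-6755) = -1/6755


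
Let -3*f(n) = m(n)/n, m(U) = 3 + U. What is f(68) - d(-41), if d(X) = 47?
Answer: -9659/204 ≈ -47.348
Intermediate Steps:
f(n) = -(3 + n)/(3*n)
f(68) - d(-41) = (⅓)*(-3 - 1*68)/68 - 1*47 = (⅓)*(1/68)*(-3 - 68) - 47 = (⅓)*(1/68)*(-71) - 47 = -71/204 - 47 = -9659/204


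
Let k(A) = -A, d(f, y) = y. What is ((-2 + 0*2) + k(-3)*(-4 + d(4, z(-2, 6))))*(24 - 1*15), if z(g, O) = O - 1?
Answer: 9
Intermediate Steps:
z(g, O) = -1 + O
((-2 + 0*2) + k(-3)*(-4 + d(4, z(-2, 6))))*(24 - 1*15) = ((-2 + 0*2) + (-1*(-3))*(-4 + (-1 + 6)))*(24 - 1*15) = ((-2 + 0) + 3*(-4 + 5))*(24 - 15) = (-2 + 3*1)*9 = (-2 + 3)*9 = 1*9 = 9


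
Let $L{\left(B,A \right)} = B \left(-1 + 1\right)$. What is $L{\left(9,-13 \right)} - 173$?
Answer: $-173$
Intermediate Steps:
$L{\left(B,A \right)} = 0$ ($L{\left(B,A \right)} = B 0 = 0$)
$L{\left(9,-13 \right)} - 173 = 0 - 173 = -173$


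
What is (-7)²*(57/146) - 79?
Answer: -8741/146 ≈ -59.870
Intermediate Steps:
(-7)²*(57/146) - 79 = 49*(57*(1/146)) - 79 = 49*(57/146) - 79 = 2793/146 - 79 = -8741/146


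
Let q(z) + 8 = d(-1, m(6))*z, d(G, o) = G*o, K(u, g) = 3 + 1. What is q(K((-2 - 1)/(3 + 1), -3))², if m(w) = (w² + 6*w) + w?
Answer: 102400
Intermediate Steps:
m(w) = w² + 7*w
K(u, g) = 4
q(z) = -8 - 78*z (q(z) = -8 + (-6*(7 + 6))*z = -8 + (-6*13)*z = -8 + (-1*78)*z = -8 - 78*z)
q(K((-2 - 1)/(3 + 1), -3))² = (-8 - 78*4)² = (-8 - 312)² = (-320)² = 102400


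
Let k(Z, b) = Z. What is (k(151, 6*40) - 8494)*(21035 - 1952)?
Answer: -159209469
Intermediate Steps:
(k(151, 6*40) - 8494)*(21035 - 1952) = (151 - 8494)*(21035 - 1952) = -8343*19083 = -159209469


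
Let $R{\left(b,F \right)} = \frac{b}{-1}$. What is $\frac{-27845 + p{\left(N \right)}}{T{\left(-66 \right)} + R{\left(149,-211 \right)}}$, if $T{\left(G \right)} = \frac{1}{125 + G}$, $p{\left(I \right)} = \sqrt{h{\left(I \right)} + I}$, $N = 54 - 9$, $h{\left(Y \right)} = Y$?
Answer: $\frac{328571}{1758} - \frac{59 \sqrt{10}}{2930} \approx 186.84$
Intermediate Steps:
$R{\left(b,F \right)} = - b$ ($R{\left(b,F \right)} = b \left(-1\right) = - b$)
$N = 45$
$p{\left(I \right)} = \sqrt{2} \sqrt{I}$ ($p{\left(I \right)} = \sqrt{I + I} = \sqrt{2 I} = \sqrt{2} \sqrt{I}$)
$\frac{-27845 + p{\left(N \right)}}{T{\left(-66 \right)} + R{\left(149,-211 \right)}} = \frac{-27845 + \sqrt{2} \sqrt{45}}{\frac{1}{125 - 66} - 149} = \frac{-27845 + \sqrt{2} \cdot 3 \sqrt{5}}{\frac{1}{59} - 149} = \frac{-27845 + 3 \sqrt{10}}{\frac{1}{59} - 149} = \frac{-27845 + 3 \sqrt{10}}{- \frac{8790}{59}} = \left(-27845 + 3 \sqrt{10}\right) \left(- \frac{59}{8790}\right) = \frac{328571}{1758} - \frac{59 \sqrt{10}}{2930}$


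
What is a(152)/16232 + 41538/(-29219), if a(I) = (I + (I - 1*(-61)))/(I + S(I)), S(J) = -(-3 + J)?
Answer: -2012069513/1422848424 ≈ -1.4141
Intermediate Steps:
S(J) = 3 - J
a(I) = 61/3 + 2*I/3 (a(I) = (I + (I - 1*(-61)))/(I + (3 - I)) = (I + (I + 61))/3 = (I + (61 + I))*(⅓) = (61 + 2*I)*(⅓) = 61/3 + 2*I/3)
a(152)/16232 + 41538/(-29219) = (61/3 + (⅔)*152)/16232 + 41538/(-29219) = (61/3 + 304/3)*(1/16232) + 41538*(-1/29219) = (365/3)*(1/16232) - 41538/29219 = 365/48696 - 41538/29219 = -2012069513/1422848424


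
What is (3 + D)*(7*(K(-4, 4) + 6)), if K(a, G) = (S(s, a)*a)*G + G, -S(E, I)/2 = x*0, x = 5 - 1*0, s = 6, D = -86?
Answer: -5810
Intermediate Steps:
x = 5 (x = 5 + 0 = 5)
S(E, I) = 0 (S(E, I) = -10*0 = -2*0 = 0)
K(a, G) = G (K(a, G) = (0*a)*G + G = 0*G + G = 0 + G = G)
(3 + D)*(7*(K(-4, 4) + 6)) = (3 - 86)*(7*(4 + 6)) = -581*10 = -83*70 = -5810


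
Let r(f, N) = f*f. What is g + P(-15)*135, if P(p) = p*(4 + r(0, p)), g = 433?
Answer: -7667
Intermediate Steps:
r(f, N) = f²
P(p) = 4*p (P(p) = p*(4 + 0²) = p*(4 + 0) = p*4 = 4*p)
g + P(-15)*135 = 433 + (4*(-15))*135 = 433 - 60*135 = 433 - 8100 = -7667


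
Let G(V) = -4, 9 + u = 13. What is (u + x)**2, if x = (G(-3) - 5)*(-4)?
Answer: 1600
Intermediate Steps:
u = 4 (u = -9 + 13 = 4)
x = 36 (x = (-4 - 5)*(-4) = -9*(-4) = 36)
(u + x)**2 = (4 + 36)**2 = 40**2 = 1600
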